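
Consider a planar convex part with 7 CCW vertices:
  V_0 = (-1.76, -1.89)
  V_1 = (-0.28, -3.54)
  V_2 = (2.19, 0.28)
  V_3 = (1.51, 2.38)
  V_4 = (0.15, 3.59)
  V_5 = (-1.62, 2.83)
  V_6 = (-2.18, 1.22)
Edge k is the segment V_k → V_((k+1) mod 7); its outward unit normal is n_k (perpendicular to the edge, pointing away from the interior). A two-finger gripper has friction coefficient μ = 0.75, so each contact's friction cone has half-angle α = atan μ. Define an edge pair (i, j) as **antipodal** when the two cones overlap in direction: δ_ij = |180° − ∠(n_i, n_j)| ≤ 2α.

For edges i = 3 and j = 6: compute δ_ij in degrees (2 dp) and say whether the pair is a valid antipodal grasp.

δ = 40.65°, valid

α = atan 0.75 = 36.87°;  2α = 73.74°
edge 3: e_3 = (-1.36, +1.21);  n_3 = (+0.6647, +0.7471)
edge 6: e_6 = (+0.42, -3.11);  n_6 = (-0.9910, -0.1338)
∠(n_3, n_6) = 139.35°
δ = |180° − 139.35°| = 40.65°
40.65° ≤ 2α = 73.74°  →  valid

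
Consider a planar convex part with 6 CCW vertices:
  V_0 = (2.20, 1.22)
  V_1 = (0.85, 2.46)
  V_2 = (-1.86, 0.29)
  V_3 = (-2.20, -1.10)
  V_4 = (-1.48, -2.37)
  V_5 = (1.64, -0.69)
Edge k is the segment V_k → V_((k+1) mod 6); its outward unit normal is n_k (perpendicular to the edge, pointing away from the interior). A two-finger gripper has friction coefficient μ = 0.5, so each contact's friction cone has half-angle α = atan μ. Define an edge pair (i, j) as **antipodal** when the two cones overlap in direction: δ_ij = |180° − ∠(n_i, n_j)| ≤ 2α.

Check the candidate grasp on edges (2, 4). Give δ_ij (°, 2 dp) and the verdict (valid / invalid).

α = atan 0.5 = 26.57°;  2α = 53.13°
edge 2: e_2 = (-0.34, -1.39);  n_2 = (-0.9714, +0.2376)
edge 4: e_4 = (+3.12, +1.68);  n_4 = (+0.4741, -0.8805)
∠(n_2, n_4) = 132.05°
δ = |180° − 132.05°| = 47.95°
47.95° ≤ 2α = 53.13°  →  valid

δ = 47.95°, valid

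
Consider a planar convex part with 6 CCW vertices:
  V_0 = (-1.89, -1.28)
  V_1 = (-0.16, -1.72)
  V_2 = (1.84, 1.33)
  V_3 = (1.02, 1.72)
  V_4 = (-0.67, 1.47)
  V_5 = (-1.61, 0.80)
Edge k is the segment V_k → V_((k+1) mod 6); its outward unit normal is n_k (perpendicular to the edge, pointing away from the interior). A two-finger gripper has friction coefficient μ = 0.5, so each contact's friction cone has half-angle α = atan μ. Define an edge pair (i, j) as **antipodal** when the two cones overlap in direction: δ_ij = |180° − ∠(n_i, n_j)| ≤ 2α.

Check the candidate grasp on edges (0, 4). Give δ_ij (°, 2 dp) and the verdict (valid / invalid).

δ = 49.75°, valid

α = atan 0.5 = 26.57°;  2α = 53.13°
edge 0: e_0 = (+1.73, -0.44);  n_0 = (-0.2465, -0.9691)
edge 4: e_4 = (-0.94, -0.67);  n_4 = (-0.5804, +0.8143)
∠(n_0, n_4) = 130.25°
δ = |180° − 130.25°| = 49.75°
49.75° ≤ 2α = 53.13°  →  valid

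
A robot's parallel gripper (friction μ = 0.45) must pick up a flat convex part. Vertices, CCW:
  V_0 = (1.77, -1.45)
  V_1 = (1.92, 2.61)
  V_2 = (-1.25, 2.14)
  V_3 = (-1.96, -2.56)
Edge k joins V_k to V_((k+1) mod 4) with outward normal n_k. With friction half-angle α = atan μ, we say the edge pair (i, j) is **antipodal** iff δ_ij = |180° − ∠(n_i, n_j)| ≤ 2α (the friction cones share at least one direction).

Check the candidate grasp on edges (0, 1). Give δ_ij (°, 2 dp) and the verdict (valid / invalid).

δ = 79.45°, invalid

α = atan 0.45 = 24.23°;  2α = 48.46°
edge 0: e_0 = (+0.15, +4.06);  n_0 = (+0.9993, -0.0369)
edge 1: e_1 = (-3.17, -0.47);  n_1 = (-0.1467, +0.9892)
∠(n_0, n_1) = 100.55°
δ = |180° − 100.55°| = 79.45°
79.45° > 2α = 48.46°  →  invalid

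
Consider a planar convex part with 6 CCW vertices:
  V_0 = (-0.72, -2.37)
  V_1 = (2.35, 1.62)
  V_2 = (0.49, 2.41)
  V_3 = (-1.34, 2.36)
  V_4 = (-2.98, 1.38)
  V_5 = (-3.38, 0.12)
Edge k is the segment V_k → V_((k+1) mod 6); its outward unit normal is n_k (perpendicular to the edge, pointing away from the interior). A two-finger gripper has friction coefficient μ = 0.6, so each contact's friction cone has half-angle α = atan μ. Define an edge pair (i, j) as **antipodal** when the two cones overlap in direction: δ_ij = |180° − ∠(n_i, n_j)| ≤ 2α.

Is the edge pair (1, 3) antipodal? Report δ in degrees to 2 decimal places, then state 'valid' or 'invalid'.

α = atan 0.6 = 30.96°;  2α = 61.93°
edge 1: e_1 = (-1.86, +0.79);  n_1 = (+0.3909, +0.9204)
edge 3: e_3 = (-1.64, -0.98);  n_3 = (-0.5130, +0.8584)
∠(n_1, n_3) = 53.87°
δ = |180° − 53.87°| = 126.13°
126.13° > 2α = 61.93°  →  invalid

δ = 126.13°, invalid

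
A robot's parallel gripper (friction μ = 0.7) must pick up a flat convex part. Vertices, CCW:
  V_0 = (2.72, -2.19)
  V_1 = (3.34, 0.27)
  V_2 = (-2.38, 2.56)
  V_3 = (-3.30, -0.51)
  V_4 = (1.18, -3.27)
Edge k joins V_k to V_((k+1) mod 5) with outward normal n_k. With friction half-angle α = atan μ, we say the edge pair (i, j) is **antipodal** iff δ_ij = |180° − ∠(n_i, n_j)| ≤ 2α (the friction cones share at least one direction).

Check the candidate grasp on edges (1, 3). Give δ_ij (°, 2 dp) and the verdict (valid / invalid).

δ = 9.82°, valid

α = atan 0.7 = 34.99°;  2α = 69.98°
edge 1: e_1 = (-5.72, +2.29);  n_1 = (+0.3717, +0.9284)
edge 3: e_3 = (+4.48, -2.76);  n_3 = (-0.5245, -0.8514)
∠(n_1, n_3) = 170.18°
δ = |180° − 170.18°| = 9.82°
9.82° ≤ 2α = 69.98°  →  valid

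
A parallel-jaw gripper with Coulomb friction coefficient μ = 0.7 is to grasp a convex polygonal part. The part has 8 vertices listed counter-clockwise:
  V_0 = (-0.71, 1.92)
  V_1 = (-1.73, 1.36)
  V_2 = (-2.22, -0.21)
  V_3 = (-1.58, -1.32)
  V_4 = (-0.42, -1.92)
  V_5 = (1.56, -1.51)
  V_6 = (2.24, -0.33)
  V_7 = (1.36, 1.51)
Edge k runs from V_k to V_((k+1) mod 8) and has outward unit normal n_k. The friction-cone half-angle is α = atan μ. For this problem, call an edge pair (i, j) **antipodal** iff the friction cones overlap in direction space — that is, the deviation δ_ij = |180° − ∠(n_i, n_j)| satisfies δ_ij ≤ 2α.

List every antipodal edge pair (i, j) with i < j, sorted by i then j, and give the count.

α = atan 0.7 = 34.99°;  2α = 69.98°
n_0 = (-0.4813, +0.8766)
n_1 = (-0.9546, +0.2979)
n_2 = (-0.8663, -0.4995)
n_3 = (-0.4594, -0.8882)
n_4 = (+0.2028, -0.9792)
n_5 = (+0.8664, -0.4993)
n_6 = (+0.9021, +0.4315)
n_7 = (+0.1943, +0.9809)
  (0,1): δ = 136.10°  ·
  (0,2): δ = 88.80°  ·
  (0,3): δ = 56.12°  ✓
  (0,4): δ = 17.07°  ✓
  (0,5): δ = 31.28°  ✓
  (0,6): δ = 86.79°  ·
  (0,7): δ = 140.03°  ·
  (1,2): δ = 132.70°  ·
  (1,3): δ = 100.02°  ·
  (1,4): δ = 60.97°  ✓
  (1,5): δ = 12.62°  ✓
  (1,6): δ = 42.89°  ✓
  (1,7): δ = 96.13°  ·
  (2,3): δ = 147.32°  ·
  (2,4): δ = 108.27°  ·
  (2,5): δ = 59.92°  ✓
  (2,6): δ = 4.41°  ✓
  (2,7): δ = 48.83°  ✓
  (3,4): δ = 140.95°  ·
  (3,5): δ = 92.60°  ·
  (3,6): δ = 37.09°  ✓
  (3,7): δ = 16.15°  ✓
  (4,5): δ = 131.65°  ·
  (4,6): δ = 76.14°  ·
  (4,7): δ = 22.90°  ✓
  (5,6): δ = 124.49°  ·
  (5,7): δ = 71.25°  ·
  (6,7): δ = 126.76°  ·
antipodal pairs: 12

count = 12; pairs: (0,3), (0,4), (0,5), (1,4), (1,5), (1,6), (2,5), (2,6), (2,7), (3,6), (3,7), (4,7)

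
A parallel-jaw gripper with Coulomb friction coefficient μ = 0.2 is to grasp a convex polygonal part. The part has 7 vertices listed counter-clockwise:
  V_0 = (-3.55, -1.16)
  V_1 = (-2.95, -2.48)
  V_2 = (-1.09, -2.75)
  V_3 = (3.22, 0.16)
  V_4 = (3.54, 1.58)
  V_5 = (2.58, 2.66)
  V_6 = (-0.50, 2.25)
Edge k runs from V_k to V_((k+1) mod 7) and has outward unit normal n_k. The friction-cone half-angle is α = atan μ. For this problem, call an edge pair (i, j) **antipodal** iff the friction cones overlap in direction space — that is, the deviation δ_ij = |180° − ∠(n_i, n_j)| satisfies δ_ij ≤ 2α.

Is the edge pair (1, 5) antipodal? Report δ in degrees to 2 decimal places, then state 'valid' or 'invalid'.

δ = 15.84°, valid

α = atan 0.2 = 11.31°;  2α = 22.62°
edge 1: e_1 = (+1.86, -0.27);  n_1 = (-0.1437, -0.9896)
edge 5: e_5 = (-3.08, -0.41);  n_5 = (-0.1320, +0.9913)
∠(n_1, n_5) = 164.16°
δ = |180° − 164.16°| = 15.84°
15.84° ≤ 2α = 22.62°  →  valid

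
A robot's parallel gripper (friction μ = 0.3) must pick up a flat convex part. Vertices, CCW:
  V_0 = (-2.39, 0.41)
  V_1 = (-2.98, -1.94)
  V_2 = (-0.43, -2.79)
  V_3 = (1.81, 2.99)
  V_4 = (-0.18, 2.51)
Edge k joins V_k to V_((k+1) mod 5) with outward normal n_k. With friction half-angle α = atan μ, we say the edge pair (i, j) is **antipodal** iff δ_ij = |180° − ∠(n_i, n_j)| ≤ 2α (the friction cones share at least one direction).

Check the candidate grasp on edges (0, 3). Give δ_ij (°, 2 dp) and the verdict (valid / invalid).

α = atan 0.3 = 16.70°;  2α = 33.40°
edge 0: e_0 = (-0.59, -2.35);  n_0 = (-0.9699, +0.2435)
edge 3: e_3 = (-1.99, -0.48);  n_3 = (-0.2345, +0.9721)
∠(n_0, n_3) = 62.35°
δ = |180° − 62.35°| = 117.65°
117.65° > 2α = 33.40°  →  invalid

δ = 117.65°, invalid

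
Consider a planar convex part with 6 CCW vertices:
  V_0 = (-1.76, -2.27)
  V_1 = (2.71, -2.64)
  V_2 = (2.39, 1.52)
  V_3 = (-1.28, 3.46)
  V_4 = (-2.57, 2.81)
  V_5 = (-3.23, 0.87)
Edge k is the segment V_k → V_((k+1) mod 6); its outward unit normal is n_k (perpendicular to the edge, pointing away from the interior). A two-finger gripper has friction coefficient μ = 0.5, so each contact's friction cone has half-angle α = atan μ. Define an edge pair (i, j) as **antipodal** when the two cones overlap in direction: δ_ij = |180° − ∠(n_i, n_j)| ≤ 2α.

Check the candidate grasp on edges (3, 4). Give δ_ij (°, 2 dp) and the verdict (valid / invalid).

α = atan 0.5 = 26.57°;  2α = 53.13°
edge 3: e_3 = (-1.29, -0.65);  n_3 = (-0.4500, +0.8930)
edge 4: e_4 = (-0.66, -1.94);  n_4 = (-0.9467, +0.3221)
∠(n_3, n_4) = 44.47°
δ = |180° − 44.47°| = 135.53°
135.53° > 2α = 53.13°  →  invalid

δ = 135.53°, invalid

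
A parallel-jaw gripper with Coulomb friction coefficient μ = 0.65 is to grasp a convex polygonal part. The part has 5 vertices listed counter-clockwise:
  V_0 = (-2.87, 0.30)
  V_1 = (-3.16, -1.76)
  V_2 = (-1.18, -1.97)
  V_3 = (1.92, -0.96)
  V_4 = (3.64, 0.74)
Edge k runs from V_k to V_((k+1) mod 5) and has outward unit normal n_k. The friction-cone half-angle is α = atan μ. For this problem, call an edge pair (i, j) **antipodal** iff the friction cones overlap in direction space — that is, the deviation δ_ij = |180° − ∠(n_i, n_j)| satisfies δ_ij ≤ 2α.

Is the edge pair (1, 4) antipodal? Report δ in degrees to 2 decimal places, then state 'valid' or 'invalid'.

δ = 9.92°, valid

α = atan 0.65 = 33.02°;  2α = 66.05°
edge 1: e_1 = (+1.98, -0.21);  n_1 = (-0.1055, -0.9944)
edge 4: e_4 = (-6.51, -0.44);  n_4 = (-0.0674, +0.9977)
∠(n_1, n_4) = 170.08°
δ = |180° − 170.08°| = 9.92°
9.92° ≤ 2α = 66.05°  →  valid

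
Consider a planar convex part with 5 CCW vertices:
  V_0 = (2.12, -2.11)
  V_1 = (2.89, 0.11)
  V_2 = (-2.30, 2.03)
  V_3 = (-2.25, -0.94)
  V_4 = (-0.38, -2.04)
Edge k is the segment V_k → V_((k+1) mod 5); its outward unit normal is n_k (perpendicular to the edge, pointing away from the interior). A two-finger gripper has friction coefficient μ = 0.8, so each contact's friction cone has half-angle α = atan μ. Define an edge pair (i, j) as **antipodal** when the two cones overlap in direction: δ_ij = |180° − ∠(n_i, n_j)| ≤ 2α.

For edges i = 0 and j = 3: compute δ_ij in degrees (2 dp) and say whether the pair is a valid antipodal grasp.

α = atan 0.8 = 38.66°;  2α = 77.32°
edge 0: e_0 = (+0.77, +2.22);  n_0 = (+0.9448, -0.3277)
edge 3: e_3 = (+1.87, -1.10);  n_3 = (-0.5070, -0.8619)
∠(n_0, n_3) = 101.34°
δ = |180° − 101.34°| = 78.66°
78.66° > 2α = 77.32°  →  invalid

δ = 78.66°, invalid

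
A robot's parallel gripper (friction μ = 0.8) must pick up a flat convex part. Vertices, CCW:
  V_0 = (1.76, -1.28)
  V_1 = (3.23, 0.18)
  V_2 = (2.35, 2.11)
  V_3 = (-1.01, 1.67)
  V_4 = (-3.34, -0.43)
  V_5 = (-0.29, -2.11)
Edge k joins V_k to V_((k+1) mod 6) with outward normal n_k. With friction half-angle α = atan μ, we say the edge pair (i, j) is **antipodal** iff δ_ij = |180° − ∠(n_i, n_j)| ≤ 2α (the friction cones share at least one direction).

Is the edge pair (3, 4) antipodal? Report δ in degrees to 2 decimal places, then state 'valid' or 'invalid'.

α = atan 0.8 = 38.66°;  2α = 77.32°
edge 3: e_3 = (-2.33, -2.10);  n_3 = (-0.6695, +0.7428)
edge 4: e_4 = (+3.05, -1.68);  n_4 = (-0.4825, -0.8759)
∠(n_3, n_4) = 109.13°
δ = |180° − 109.13°| = 70.87°
70.87° ≤ 2α = 77.32°  →  valid

δ = 70.87°, valid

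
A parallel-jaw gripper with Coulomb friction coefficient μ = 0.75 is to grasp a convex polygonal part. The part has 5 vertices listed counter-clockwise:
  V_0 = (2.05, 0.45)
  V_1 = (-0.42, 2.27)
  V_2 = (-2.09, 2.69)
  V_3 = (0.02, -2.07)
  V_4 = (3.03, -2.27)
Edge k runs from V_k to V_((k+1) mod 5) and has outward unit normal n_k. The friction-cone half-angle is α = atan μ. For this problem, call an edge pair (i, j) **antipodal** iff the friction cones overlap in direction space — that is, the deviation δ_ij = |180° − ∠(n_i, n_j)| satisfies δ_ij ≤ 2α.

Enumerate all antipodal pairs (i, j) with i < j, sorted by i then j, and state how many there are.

count = 6; pairs: (0,2), (0,3), (1,2), (1,3), (2,4), (3,4)

α = atan 0.75 = 36.87°;  2α = 73.74°
n_0 = (+0.5932, +0.8051)
n_1 = (+0.2439, +0.9698)
n_2 = (-0.9142, -0.4052)
n_3 = (-0.0663, -0.9978)
n_4 = (+0.9408, +0.3390)
  (0,1): δ = 157.73°  ·
  (0,2): δ = 29.71°  ✓
  (0,3): δ = 32.58°  ✓
  (0,4): δ = 146.20°  ·
  (1,2): δ = 51.98°  ✓
  (1,3): δ = 10.32°  ✓
  (1,4): δ = 123.93°  ·
  (2,3): δ = 117.71°  ·
  (2,4): δ = 4.09°  ✓
  (3,4): δ = 66.38°  ✓
antipodal pairs: 6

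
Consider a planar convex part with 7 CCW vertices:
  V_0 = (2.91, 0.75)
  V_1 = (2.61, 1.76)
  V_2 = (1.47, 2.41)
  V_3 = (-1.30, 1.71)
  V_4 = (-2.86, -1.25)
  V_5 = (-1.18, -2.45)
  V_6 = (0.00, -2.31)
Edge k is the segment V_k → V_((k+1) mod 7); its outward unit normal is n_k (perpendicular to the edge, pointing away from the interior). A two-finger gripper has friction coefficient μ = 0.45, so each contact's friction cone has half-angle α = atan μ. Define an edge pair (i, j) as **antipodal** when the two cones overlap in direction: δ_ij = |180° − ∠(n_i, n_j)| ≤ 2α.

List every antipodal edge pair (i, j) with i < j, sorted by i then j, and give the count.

α = atan 0.45 = 24.23°;  2α = 48.46°
n_0 = (+0.9586, +0.2847)
n_1 = (+0.4953, +0.8687)
n_2 = (-0.2450, +0.9695)
n_3 = (-0.8847, +0.4662)
n_4 = (-0.5812, -0.8137)
n_5 = (+0.1178, -0.9930)
n_6 = (+0.7246, -0.6891)
  (0,1): δ = 136.23°  ·
  (0,2): δ = 92.36°  ·
  (0,3): δ = 44.33°  ✓
  (0,4): δ = 37.92°  ✓
  (0,5): δ = 80.22°  ·
  (0,6): δ = 119.90°  ·
  (1,2): δ = 136.13°  ·
  (1,3): δ = 88.10°  ·
  (1,4): δ = 5.85°  ✓
  (1,5): δ = 36.46°  ✓
  (1,6): δ = 76.13°  ·
  (2,3): δ = 131.97°  ·
  (2,4): δ = 49.72°  ·
  (2,5): δ = 7.42°  ✓
  (2,6): δ = 32.26°  ✓
  (3,4): δ = 97.75°  ·
  (3,5): δ = 55.44°  ·
  (3,6): δ = 15.77°  ✓
  (4,5): δ = 137.70°  ·
  (4,6): δ = 98.02°  ·
  (5,6): δ = 140.33°  ·
antipodal pairs: 7

count = 7; pairs: (0,3), (0,4), (1,4), (1,5), (2,5), (2,6), (3,6)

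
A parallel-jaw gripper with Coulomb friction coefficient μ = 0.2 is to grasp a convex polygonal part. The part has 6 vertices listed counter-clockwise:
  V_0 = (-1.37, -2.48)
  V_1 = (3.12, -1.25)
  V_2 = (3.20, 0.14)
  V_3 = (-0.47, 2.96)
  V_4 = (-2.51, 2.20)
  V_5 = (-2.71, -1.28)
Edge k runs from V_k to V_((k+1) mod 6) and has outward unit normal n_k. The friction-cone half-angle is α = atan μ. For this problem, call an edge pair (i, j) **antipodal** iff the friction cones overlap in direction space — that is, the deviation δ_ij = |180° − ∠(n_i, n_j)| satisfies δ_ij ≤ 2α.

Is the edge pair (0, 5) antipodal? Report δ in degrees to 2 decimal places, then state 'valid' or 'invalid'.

δ = 122.83°, invalid

α = atan 0.2 = 11.31°;  2α = 22.62°
edge 0: e_0 = (+4.49, +1.23);  n_0 = (+0.2642, -0.9645)
edge 5: e_5 = (+1.34, -1.20);  n_5 = (-0.6671, -0.7450)
∠(n_0, n_5) = 57.17°
δ = |180° − 57.17°| = 122.83°
122.83° > 2α = 22.62°  →  invalid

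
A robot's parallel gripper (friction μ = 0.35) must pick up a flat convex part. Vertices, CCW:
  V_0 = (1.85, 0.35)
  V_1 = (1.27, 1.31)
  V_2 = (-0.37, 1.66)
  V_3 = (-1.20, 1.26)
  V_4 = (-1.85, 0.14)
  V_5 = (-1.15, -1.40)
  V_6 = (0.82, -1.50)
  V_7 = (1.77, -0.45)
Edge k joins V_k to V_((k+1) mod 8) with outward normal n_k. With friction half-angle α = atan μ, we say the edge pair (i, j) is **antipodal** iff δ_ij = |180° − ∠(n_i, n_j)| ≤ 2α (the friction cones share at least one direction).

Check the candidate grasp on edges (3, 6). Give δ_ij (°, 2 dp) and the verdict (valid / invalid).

δ = 12.01°, valid

α = atan 0.35 = 19.29°;  2α = 38.58°
edge 3: e_3 = (-0.65, -1.12);  n_3 = (-0.8649, +0.5019)
edge 6: e_6 = (+0.95, +1.05);  n_6 = (+0.7415, -0.6709)
∠(n_3, n_6) = 167.99°
δ = |180° − 167.99°| = 12.01°
12.01° ≤ 2α = 38.58°  →  valid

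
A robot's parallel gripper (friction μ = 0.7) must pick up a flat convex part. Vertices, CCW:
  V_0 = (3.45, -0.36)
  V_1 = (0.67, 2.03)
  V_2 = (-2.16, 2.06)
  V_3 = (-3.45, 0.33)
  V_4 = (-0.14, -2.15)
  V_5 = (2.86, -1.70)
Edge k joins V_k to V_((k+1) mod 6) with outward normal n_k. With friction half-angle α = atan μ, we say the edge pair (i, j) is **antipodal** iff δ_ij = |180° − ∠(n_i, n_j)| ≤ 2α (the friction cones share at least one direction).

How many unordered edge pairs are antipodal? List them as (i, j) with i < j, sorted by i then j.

count = 7; pairs: (0,3), (0,4), (1,3), (1,4), (1,5), (2,4), (2,5)

α = atan 0.7 = 34.99°;  2α = 69.98°
n_0 = (+0.6519, +0.7583)
n_1 = (+0.0106, +0.9999)
n_2 = (-0.8017, +0.5978)
n_3 = (-0.5996, -0.8003)
n_4 = (+0.1483, -0.9889)
n_5 = (+0.9152, -0.4030)
  (0,1): δ = 139.92°  ·
  (0,2): δ = 86.02°  ·
  (0,3): δ = 3.84°  ✓
  (0,4): δ = 49.22°  ✓
  (0,5): δ = 106.92°  ·
  (1,2): δ = 126.10°  ·
  (1,3): δ = 36.23°  ✓
  (1,4): δ = 9.14°  ✓
  (1,5): δ = 66.84°  ✓
  (2,3): δ = 90.13°  ·
  (2,4): δ = 44.76°  ✓
  (2,5): δ = 12.95°  ✓
  (3,4): δ = 134.63°  ·
  (3,5): δ = 76.92°  ·
  (4,5): δ = 122.29°  ·
antipodal pairs: 7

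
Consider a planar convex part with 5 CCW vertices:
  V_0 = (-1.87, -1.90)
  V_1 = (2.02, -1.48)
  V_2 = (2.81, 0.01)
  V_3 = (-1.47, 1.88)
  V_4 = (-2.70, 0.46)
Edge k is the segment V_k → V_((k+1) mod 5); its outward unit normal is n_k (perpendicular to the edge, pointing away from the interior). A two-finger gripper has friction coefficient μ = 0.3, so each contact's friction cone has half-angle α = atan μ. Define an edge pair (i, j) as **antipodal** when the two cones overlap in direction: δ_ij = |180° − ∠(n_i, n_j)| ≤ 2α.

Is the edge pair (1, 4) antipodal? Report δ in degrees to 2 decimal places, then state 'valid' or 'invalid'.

δ = 47.31°, invalid

α = atan 0.3 = 16.70°;  2α = 33.40°
edge 1: e_1 = (+0.79, +1.49);  n_1 = (+0.8835, -0.4684)
edge 4: e_4 = (+0.83, -2.36);  n_4 = (-0.9434, -0.3318)
∠(n_1, n_4) = 132.69°
δ = |180° − 132.69°| = 47.31°
47.31° > 2α = 33.40°  →  invalid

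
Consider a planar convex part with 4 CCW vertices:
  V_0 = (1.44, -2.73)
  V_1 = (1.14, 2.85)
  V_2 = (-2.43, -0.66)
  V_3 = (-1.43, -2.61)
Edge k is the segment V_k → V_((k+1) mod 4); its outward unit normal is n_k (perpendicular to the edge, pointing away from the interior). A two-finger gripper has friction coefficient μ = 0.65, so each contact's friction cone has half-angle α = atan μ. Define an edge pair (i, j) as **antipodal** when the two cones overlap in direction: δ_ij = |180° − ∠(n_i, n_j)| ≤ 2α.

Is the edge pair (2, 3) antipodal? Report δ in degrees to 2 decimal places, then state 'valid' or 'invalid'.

α = atan 0.65 = 33.02°;  2α = 66.05°
edge 2: e_2 = (+1.00, -1.95);  n_2 = (-0.8898, -0.4563)
edge 3: e_3 = (+2.87, -0.12);  n_3 = (-0.0418, -0.9991)
∠(n_2, n_3) = 60.46°
δ = |180° − 60.46°| = 119.54°
119.54° > 2α = 66.05°  →  invalid

δ = 119.54°, invalid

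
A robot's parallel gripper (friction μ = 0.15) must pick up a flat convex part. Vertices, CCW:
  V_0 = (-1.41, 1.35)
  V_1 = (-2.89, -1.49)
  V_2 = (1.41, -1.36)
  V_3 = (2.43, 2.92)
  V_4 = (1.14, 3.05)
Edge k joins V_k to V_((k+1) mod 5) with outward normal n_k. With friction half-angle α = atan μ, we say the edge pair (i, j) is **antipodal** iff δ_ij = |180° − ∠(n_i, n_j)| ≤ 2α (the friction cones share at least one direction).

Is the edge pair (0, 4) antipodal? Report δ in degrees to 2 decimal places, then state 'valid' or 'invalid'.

δ = 151.22°, invalid

α = atan 0.15 = 8.53°;  2α = 17.06°
edge 0: e_0 = (-1.48, -2.84);  n_0 = (-0.8868, +0.4621)
edge 4: e_4 = (-2.55, -1.70);  n_4 = (-0.5547, +0.8321)
∠(n_0, n_4) = 28.78°
δ = |180° − 28.78°| = 151.22°
151.22° > 2α = 17.06°  →  invalid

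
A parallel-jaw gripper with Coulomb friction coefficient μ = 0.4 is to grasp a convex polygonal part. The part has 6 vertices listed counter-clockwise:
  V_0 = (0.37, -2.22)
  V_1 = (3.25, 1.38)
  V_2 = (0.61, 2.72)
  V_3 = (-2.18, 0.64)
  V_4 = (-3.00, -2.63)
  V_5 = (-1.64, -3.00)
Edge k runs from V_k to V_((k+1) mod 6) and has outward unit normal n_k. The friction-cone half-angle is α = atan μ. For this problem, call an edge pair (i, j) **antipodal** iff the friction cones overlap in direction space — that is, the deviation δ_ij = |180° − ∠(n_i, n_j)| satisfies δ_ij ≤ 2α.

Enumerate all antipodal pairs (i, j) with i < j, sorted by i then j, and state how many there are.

count = 4; pairs: (0,2), (0,3), (1,4), (2,5)

α = atan 0.4 = 21.80°;  2α = 43.60°
n_0 = (+0.7809, -0.6247)
n_1 = (+0.4526, +0.8917)
n_2 = (-0.5977, +0.8017)
n_3 = (-0.9700, +0.2432)
n_4 = (-0.2625, -0.9649)
n_5 = (+0.3618, -0.9323)
  (0,1): δ = 78.25°  ·
  (0,2): δ = 14.63°  ✓
  (0,3): δ = 24.58°  ✓
  (0,4): δ = 113.44°  ·
  (0,5): δ = 149.87°  ·
  (1,2): δ = 116.38°  ·
  (1,3): δ = 77.17°  ·
  (1,4): δ = 11.69°  ✓
  (1,5): δ = 48.12°  ·
  (2,3): δ = 140.78°  ·
  (2,4): δ = 51.92°  ·
  (2,5): δ = 15.50°  ✓
  (3,4): δ = 91.14°  ·
  (3,5): δ = 54.71°  ·
  (4,5): δ = 143.57°  ·
antipodal pairs: 4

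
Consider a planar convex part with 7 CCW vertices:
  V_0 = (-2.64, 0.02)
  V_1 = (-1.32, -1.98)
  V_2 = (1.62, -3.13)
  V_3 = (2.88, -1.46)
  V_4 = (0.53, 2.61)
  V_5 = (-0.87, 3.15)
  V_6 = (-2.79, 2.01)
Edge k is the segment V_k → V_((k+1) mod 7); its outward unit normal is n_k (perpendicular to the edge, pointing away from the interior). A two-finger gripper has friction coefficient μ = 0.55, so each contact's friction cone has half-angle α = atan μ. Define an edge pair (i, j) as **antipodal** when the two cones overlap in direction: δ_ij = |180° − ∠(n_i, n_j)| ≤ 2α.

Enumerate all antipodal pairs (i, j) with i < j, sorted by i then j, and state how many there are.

count = 8; pairs: (0,3), (0,4), (1,3), (1,4), (1,5), (2,5), (2,6), (3,6)

α = atan 0.55 = 28.81°;  2α = 57.62°
n_0 = (-0.8346, -0.5508)
n_1 = (-0.3643, -0.9313)
n_2 = (+0.7983, -0.6023)
n_3 = (+0.8660, +0.5000)
n_4 = (+0.3599, +0.9330)
n_5 = (-0.5105, +0.8599)
n_6 = (-0.9972, -0.0752)
  (0,1): δ = 144.79°  ·
  (0,2): δ = 70.46°  ·
  (0,3): δ = 3.42°  ✓
  (0,4): δ = 35.48°  ✓
  (0,5): δ = 87.27°  ·
  (0,6): δ = 150.89°  ·
  (1,2): δ = 105.67°  ·
  (1,3): δ = 38.63°  ✓
  (1,4): δ = 0.27°  ✓
  (1,5): δ = 52.06°  ✓
  (1,6): δ = 115.67°  ·
  (2,3): δ = 112.96°  ·
  (2,4): δ = 74.06°  ·
  (2,5): δ = 22.27°  ✓
  (2,6): δ = 41.34°  ✓
  (3,4): δ = 141.09°  ·
  (3,5): δ = 89.30°  ·
  (3,6): δ = 25.69°  ✓
  (4,5): δ = 128.21°  ·
  (4,6): δ = 64.60°  ·
  (5,6): δ = 116.39°  ·
antipodal pairs: 8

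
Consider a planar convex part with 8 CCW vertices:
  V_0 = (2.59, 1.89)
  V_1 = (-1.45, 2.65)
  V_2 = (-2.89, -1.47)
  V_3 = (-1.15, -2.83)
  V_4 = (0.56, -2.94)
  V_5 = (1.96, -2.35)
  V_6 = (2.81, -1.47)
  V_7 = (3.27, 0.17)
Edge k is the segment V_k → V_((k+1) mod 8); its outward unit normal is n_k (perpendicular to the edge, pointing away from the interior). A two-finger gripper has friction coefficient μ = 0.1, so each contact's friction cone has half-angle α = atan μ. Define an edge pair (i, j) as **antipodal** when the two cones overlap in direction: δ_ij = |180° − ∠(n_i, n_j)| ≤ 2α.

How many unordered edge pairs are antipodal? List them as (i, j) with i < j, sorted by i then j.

count = 2; pairs: (0,3), (1,6)

α = atan 0.1 = 5.71°;  2α = 11.42°
n_0 = (+0.1849, +0.9828)
n_1 = (-0.9440, +0.3299)
n_2 = (-0.6158, -0.7879)
n_3 = (-0.0642, -0.9979)
n_4 = (+0.3884, -0.9215)
n_5 = (+0.7193, -0.6947)
n_6 = (+0.9628, -0.2701)
n_7 = (+0.9300, +0.3677)
  (0,1): δ = 98.61°  ·
  (0,2): δ = 27.36°  ·
  (0,3): δ = 6.97°  ✓
  (0,4): δ = 33.51°  ·
  (0,5): δ = 56.65°  ·
  (0,6): δ = 84.99°  ·
  (0,7): δ = 122.23°  ·
  (1,2): δ = 108.75°  ·
  (1,3): δ = 74.42°  ·
  (1,4): δ = 47.88°  ·
  (1,5): δ = 24.74°  ·
  (1,6): δ = 3.60°  ✓
  (1,7): δ = 40.84°  ·
  (2,3): δ = 145.67°  ·
  (2,4): δ = 119.14°  ·
  (2,5): δ = 96.00°  ·
  (2,6): δ = 67.66°  ·
  (2,7): δ = 30.42°  ·
  (3,4): δ = 153.47°  ·
  (3,5): δ = 130.33°  ·
  (3,6): δ = 101.99°  ·
  (3,7): δ = 64.75°  ·
  (4,5): δ = 156.86°  ·
  (4,6): δ = 128.52°  ·
  (4,7): δ = 91.28°  ·
  (5,6): δ = 151.66°  ·
  (5,7): δ = 114.42°  ·
  (6,7): δ = 142.76°  ·
antipodal pairs: 2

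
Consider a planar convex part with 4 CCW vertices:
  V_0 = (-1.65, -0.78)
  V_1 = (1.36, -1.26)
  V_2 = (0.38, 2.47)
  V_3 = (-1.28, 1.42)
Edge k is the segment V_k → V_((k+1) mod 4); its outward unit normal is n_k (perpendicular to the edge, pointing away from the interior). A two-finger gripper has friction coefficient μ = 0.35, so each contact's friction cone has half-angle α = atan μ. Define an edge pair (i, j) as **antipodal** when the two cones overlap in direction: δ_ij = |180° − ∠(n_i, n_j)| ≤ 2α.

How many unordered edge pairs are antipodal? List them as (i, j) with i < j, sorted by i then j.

count = 1; pairs: (1,3)

α = atan 0.35 = 19.29°;  2α = 38.58°
n_0 = (-0.1575, -0.9875)
n_1 = (+0.9672, +0.2541)
n_2 = (-0.5346, +0.8451)
n_3 = (-0.9862, +0.1659)
  (0,1): δ = 66.22°  ·
  (0,2): δ = 41.38°  ·
  (0,3): δ = 89.51°  ·
  (1,2): δ = 72.41°  ·
  (1,3): δ = 24.27°  ✓
  (2,3): δ = 131.86°  ·
antipodal pairs: 1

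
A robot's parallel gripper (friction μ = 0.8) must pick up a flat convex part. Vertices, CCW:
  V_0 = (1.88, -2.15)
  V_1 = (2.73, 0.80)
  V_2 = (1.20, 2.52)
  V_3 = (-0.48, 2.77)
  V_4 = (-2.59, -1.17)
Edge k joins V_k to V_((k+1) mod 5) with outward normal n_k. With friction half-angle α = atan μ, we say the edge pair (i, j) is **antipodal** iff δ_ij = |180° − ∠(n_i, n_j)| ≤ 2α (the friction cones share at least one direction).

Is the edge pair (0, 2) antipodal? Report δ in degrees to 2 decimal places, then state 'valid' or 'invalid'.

α = atan 0.8 = 38.66°;  2α = 77.32°
edge 0: e_0 = (+0.85, +2.95);  n_0 = (+0.9609, -0.2769)
edge 2: e_2 = (-1.68, +0.25);  n_2 = (+0.1472, +0.9891)
∠(n_0, n_2) = 97.61°
δ = |180° − 97.61°| = 82.39°
82.39° > 2α = 77.32°  →  invalid

δ = 82.39°, invalid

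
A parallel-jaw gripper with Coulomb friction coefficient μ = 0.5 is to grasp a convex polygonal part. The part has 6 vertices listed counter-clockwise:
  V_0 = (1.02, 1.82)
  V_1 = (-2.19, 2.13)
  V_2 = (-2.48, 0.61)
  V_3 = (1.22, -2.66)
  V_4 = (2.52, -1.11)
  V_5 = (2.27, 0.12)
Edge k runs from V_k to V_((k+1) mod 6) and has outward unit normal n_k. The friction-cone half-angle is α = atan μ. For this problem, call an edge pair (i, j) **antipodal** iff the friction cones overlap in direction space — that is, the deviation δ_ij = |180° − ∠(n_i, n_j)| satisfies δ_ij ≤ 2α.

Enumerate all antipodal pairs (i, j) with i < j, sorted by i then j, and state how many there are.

count = 6; pairs: (0,2), (1,3), (1,4), (1,5), (2,4), (2,5)

α = atan 0.5 = 26.57°;  2α = 53.13°
n_0 = (+0.0961, +0.9954)
n_1 = (-0.9823, +0.1874)
n_2 = (-0.6622, -0.7493)
n_3 = (+0.7662, -0.6426)
n_4 = (+0.9800, +0.1992)
n_5 = (+0.8057, +0.5924)
  (0,1): δ = 95.29°  ·
  (0,2): δ = 35.95°  ✓
  (0,3): δ = 55.53°  ·
  (0,4): δ = 107.01°  ·
  (0,5): δ = 131.84°  ·
  (1,2): δ = 120.67°  ·
  (1,3): δ = 29.19°  ✓
  (1,4): δ = 22.29°  ✓
  (1,5): δ = 47.13°  ✓
  (2,3): δ = 88.52°  ·
  (2,4): δ = 37.04°  ✓
  (2,5): δ = 12.20°  ✓
  (3,4): δ = 128.52°  ·
  (3,5): δ = 103.69°  ·
  (4,5): δ = 155.16°  ·
antipodal pairs: 6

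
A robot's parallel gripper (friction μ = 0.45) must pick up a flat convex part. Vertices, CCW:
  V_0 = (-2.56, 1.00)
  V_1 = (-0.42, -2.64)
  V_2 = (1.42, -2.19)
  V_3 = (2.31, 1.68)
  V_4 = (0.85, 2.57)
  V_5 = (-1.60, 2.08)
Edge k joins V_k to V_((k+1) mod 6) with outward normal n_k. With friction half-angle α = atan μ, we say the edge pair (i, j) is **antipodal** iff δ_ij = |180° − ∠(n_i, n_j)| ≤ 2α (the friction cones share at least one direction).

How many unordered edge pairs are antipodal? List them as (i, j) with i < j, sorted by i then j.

count = 6; pairs: (0,2), (0,3), (1,3), (1,4), (1,5), (2,5)

α = atan 0.45 = 24.23°;  2α = 48.46°
n_0 = (-0.8621, -0.5068)
n_1 = (+0.2376, -0.9714)
n_2 = (+0.9746, -0.2241)
n_3 = (+0.5205, +0.8539)
n_4 = (-0.1961, +0.9806)
n_5 = (-0.7474, +0.6644)
  (0,1): δ = 106.71°  ·
  (0,2): δ = 43.40°  ✓
  (0,3): δ = 28.18°  ✓
  (0,4): δ = 70.86°  ·
  (0,5): δ = 107.91°  ·
  (1,2): δ = 116.69°  ·
  (1,3): δ = 45.11°  ✓
  (1,4): δ = 2.43°  ✓
  (1,5): δ = 34.62°  ✓
  (2,3): δ = 108.41°  ·
  (2,4): δ = 65.74°  ·
  (2,5): δ = 28.68°  ✓
  (3,4): δ = 137.32°  ·
  (3,5): δ = 100.27°  ·
  (4,5): δ = 142.94°  ·
antipodal pairs: 6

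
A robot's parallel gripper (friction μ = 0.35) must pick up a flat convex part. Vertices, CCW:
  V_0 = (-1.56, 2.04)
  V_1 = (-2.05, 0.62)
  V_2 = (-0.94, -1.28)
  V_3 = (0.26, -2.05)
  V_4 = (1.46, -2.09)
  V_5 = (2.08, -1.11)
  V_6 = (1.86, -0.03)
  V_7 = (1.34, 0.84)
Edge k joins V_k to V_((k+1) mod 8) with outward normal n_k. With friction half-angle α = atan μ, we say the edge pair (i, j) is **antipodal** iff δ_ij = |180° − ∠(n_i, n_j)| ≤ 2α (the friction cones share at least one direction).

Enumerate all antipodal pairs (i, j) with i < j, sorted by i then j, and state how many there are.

α = atan 0.35 = 19.29°;  2α = 38.58°
n_0 = (-0.9453, +0.3262)
n_1 = (-0.8634, -0.5044)
n_2 = (-0.5400, -0.8416)
n_3 = (-0.0333, -0.9994)
n_4 = (+0.8451, -0.5346)
n_5 = (+0.9799, +0.1996)
n_6 = (+0.8584, +0.5130)
n_7 = (+0.3824, +0.9240)
  (0,1): δ = 130.67°  ·
  (0,2): δ = 103.65°  ·
  (0,3): δ = 72.87°  ·
  (0,4): δ = 13.28°  ✓
  (0,5): δ = 30.55°  ✓
  (0,6): δ = 49.90°  ·
  (0,7): δ = 86.56°  ·
  (1,2): δ = 152.98°  ·
  (1,3): δ = 122.20°  ·
  (1,4): δ = 62.61°  ·
  (1,5): δ = 18.78°  ✓
  (1,6): δ = 0.57°  ✓
  (1,7): δ = 37.23°  ✓
  (2,3): δ = 149.22°  ·
  (2,4): δ = 89.63°  ·
  (2,5): δ = 45.80°  ·
  (2,6): δ = 26.45°  ✓
  (2,7): δ = 10.21°  ✓
  (3,4): δ = 120.41°  ·
  (3,5): δ = 76.58°  ·
  (3,6): δ = 57.22°  ·
  (3,7): δ = 20.57°  ✓
  (4,5): δ = 136.17°  ·
  (4,6): δ = 116.81°  ·
  (4,7): δ = 80.16°  ·
  (5,6): δ = 160.65°  ·
  (5,7): δ = 123.99°  ·
  (6,7): δ = 143.35°  ·
antipodal pairs: 8

count = 8; pairs: (0,4), (0,5), (1,5), (1,6), (1,7), (2,6), (2,7), (3,7)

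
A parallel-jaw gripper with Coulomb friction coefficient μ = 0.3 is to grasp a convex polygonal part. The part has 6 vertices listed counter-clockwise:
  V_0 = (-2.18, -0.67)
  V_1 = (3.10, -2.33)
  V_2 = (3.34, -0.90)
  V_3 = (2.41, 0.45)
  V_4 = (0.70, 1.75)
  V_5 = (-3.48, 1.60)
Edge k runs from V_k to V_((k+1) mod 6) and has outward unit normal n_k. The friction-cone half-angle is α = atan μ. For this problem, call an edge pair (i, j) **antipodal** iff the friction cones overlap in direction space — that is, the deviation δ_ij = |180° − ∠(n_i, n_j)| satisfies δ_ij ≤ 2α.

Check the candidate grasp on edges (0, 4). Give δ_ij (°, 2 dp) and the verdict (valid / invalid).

δ = 19.51°, valid

α = atan 0.3 = 16.70°;  2α = 33.40°
edge 0: e_0 = (+5.28, -1.66);  n_0 = (-0.2999, -0.9540)
edge 4: e_4 = (-4.18, -0.15);  n_4 = (-0.0359, +0.9994)
∠(n_0, n_4) = 160.49°
δ = |180° − 160.49°| = 19.51°
19.51° ≤ 2α = 33.40°  →  valid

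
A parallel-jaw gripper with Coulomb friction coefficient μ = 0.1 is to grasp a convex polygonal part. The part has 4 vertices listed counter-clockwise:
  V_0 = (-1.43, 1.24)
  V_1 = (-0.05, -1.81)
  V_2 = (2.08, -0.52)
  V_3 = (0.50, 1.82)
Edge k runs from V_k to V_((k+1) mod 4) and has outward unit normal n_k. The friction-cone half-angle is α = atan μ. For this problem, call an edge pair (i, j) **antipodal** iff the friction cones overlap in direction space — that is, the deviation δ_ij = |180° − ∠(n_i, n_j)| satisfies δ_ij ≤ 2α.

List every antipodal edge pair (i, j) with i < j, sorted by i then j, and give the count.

α = atan 0.1 = 5.71°;  2α = 11.42°
n_0 = (-0.9111, -0.4122)
n_1 = (+0.5180, -0.8554)
n_2 = (+0.8288, +0.5596)
n_3 = (-0.2878, +0.9577)
  (0,1): δ = 83.14°  ·
  (0,2): δ = 9.68°  ✓
  (0,3): δ = 82.38°  ·
  (1,2): δ = 87.17°  ·
  (1,3): δ = 14.47°  ·
  (2,3): δ = 107.30°  ·
antipodal pairs: 1

count = 1; pairs: (0,2)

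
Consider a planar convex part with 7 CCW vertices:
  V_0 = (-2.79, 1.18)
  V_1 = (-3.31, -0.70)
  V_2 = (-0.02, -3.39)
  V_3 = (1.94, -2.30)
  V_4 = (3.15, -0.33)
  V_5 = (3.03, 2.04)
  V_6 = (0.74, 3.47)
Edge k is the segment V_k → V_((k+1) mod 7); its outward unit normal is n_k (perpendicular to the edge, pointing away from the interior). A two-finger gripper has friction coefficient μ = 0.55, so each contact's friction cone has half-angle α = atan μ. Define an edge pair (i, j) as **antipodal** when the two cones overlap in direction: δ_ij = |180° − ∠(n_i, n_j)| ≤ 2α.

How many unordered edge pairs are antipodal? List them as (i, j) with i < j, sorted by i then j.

α = atan 0.55 = 28.81°;  2α = 57.62°
n_0 = (-0.9638, +0.2666)
n_1 = (-0.6330, -0.7742)
n_2 = (+0.4860, -0.8739)
n_3 = (+0.8521, -0.5234)
n_4 = (+0.9987, +0.0506)
n_5 = (+0.5297, +0.8482)
n_6 = (-0.5442, +0.8389)
  (0,1): δ = 113.81°  ·
  (0,2): δ = 45.46°  ✓
  (0,3): δ = 16.10°  ✓
  (0,4): δ = 18.36°  ✓
  (0,5): δ = 73.48°  ·
  (0,6): δ = 138.43°  ·
  (1,2): δ = 111.65°  ·
  (1,3): δ = 82.29°  ·
  (1,4): δ = 47.83°  ✓
  (1,5): δ = 7.29°  ✓
  (1,6): δ = 72.24°  ·
  (2,3): δ = 150.64°  ·
  (2,4): δ = 116.18°  ·
  (2,5): δ = 61.06°  ·
  (2,6): δ = 3.89°  ✓
  (3,4): δ = 145.54°  ·
  (3,5): δ = 90.42°  ·
  (3,6): δ = 25.47°  ✓
  (4,5): δ = 124.88°  ·
  (4,6): δ = 59.93°  ·
  (5,6): δ = 115.04°  ·
antipodal pairs: 7

count = 7; pairs: (0,2), (0,3), (0,4), (1,4), (1,5), (2,6), (3,6)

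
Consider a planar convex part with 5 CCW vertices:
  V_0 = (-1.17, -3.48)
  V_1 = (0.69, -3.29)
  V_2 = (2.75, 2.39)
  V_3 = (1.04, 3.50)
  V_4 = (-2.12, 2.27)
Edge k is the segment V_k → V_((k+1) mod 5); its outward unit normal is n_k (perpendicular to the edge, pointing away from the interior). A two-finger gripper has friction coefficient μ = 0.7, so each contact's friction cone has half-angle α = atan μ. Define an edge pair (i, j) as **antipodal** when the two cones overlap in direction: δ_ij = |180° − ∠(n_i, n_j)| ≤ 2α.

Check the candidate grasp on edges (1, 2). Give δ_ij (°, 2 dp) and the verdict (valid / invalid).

δ = 103.05°, invalid

α = atan 0.7 = 34.99°;  2α = 69.98°
edge 1: e_1 = (+2.06, +5.68);  n_1 = (+0.9401, -0.3409)
edge 2: e_2 = (-1.71, +1.11);  n_2 = (+0.5445, +0.8388)
∠(n_1, n_2) = 76.95°
δ = |180° − 76.95°| = 103.05°
103.05° > 2α = 69.98°  →  invalid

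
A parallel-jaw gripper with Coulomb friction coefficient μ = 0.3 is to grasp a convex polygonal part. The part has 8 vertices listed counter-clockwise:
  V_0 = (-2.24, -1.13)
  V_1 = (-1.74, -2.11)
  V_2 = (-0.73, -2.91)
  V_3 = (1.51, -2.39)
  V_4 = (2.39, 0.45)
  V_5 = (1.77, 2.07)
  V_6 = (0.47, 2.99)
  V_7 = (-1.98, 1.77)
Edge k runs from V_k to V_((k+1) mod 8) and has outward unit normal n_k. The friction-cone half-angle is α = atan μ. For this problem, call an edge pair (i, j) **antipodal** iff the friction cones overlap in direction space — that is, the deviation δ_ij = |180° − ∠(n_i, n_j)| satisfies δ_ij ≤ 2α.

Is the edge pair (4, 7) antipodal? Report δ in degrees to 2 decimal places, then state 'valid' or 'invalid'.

δ = 26.07°, valid

α = atan 0.3 = 16.70°;  2α = 33.40°
edge 4: e_4 = (-0.62, +1.62);  n_4 = (+0.9339, +0.3574)
edge 7: e_7 = (-0.26, -2.90);  n_7 = (-0.9960, +0.0893)
∠(n_4, n_7) = 153.93°
δ = |180° − 153.93°| = 26.07°
26.07° ≤ 2α = 33.40°  →  valid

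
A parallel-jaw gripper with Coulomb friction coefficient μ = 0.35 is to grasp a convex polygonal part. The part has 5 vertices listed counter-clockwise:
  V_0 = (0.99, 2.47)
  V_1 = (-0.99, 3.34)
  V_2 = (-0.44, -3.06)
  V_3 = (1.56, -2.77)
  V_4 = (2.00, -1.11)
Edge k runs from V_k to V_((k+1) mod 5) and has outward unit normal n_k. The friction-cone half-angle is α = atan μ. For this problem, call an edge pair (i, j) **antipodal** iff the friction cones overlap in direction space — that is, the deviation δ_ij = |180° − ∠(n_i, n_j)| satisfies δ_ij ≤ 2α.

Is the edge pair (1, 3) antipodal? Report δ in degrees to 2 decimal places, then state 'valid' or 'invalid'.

δ = 19.76°, valid

α = atan 0.35 = 19.29°;  2α = 38.58°
edge 1: e_1 = (+0.55, -6.40);  n_1 = (-0.9963, -0.0856)
edge 3: e_3 = (+0.44, +1.66);  n_3 = (+0.9666, -0.2562)
∠(n_1, n_3) = 160.24°
δ = |180° − 160.24°| = 19.76°
19.76° ≤ 2α = 38.58°  →  valid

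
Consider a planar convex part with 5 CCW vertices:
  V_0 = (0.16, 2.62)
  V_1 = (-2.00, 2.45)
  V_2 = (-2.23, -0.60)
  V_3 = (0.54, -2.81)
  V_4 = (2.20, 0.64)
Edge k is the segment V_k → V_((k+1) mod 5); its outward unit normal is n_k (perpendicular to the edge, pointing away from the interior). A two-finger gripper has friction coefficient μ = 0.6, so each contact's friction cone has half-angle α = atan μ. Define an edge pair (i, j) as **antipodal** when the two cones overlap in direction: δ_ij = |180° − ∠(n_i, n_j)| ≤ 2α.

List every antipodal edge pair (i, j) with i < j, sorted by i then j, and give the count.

α = atan 0.6 = 30.96°;  2α = 61.93°
n_0 = (-0.0785, +0.9969)
n_1 = (-0.9972, +0.0752)
n_2 = (-0.6237, -0.7817)
n_3 = (+0.9011, -0.4336)
n_4 = (+0.6965, +0.7176)
  (0,1): δ = 98.81°  ·
  (0,2): δ = 43.08°  ✓
  (0,3): δ = 59.80°  ✓
  (0,4): δ = 131.35°  ·
  (1,2): δ = 124.27°  ·
  (1,3): δ = 21.38°  ✓
  (1,4): δ = 50.17°  ✓
  (2,3): δ = 77.11°  ·
  (2,4): δ = 5.56°  ✓
  (3,4): δ = 108.45°  ·
antipodal pairs: 5

count = 5; pairs: (0,2), (0,3), (1,3), (1,4), (2,4)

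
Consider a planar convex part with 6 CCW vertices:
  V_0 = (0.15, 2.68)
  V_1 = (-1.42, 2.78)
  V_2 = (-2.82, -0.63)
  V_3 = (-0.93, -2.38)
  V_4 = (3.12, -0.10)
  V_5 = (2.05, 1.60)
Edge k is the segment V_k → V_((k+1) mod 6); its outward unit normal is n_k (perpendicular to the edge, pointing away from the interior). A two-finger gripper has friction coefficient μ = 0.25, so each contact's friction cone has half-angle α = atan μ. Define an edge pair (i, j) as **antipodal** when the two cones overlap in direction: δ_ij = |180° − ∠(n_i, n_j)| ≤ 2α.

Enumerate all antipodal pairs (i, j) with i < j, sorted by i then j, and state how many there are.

α = atan 0.25 = 14.04°;  2α = 28.07°
n_0 = (+0.0636, +0.9980)
n_1 = (-0.9251, +0.3798)
n_2 = (-0.6794, -0.7338)
n_3 = (+0.4906, -0.8714)
n_4 = (+0.8463, +0.5327)
n_5 = (+0.4942, +0.8694)
  (0,1): δ = 108.68°  ·
  (0,2): δ = 39.15°  ·
  (0,3): δ = 33.02°  ·
  (0,4): δ = 125.83°  ·
  (0,5): δ = 154.03°  ·
  (1,2): δ = 110.48°  ·
  (1,3): δ = 38.30°  ·
  (1,4): δ = 54.51°  ·
  (1,5): δ = 82.71°  ·
  (2,3): δ = 107.82°  ·
  (2,4): δ = 15.02°  ✓
  (2,5): δ = 13.18°  ✓
  (3,4): δ = 87.19°  ·
  (3,5): δ = 58.99°  ·
  (4,5): δ = 151.80°  ·
antipodal pairs: 2

count = 2; pairs: (2,4), (2,5)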